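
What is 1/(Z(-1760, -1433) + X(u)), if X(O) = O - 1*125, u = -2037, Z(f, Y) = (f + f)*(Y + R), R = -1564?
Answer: 1/10547278 ≈ 9.4811e-8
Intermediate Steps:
Z(f, Y) = 2*f*(-1564 + Y) (Z(f, Y) = (f + f)*(Y - 1564) = (2*f)*(-1564 + Y) = 2*f*(-1564 + Y))
X(O) = -125 + O (X(O) = O - 125 = -125 + O)
1/(Z(-1760, -1433) + X(u)) = 1/(2*(-1760)*(-1564 - 1433) + (-125 - 2037)) = 1/(2*(-1760)*(-2997) - 2162) = 1/(10549440 - 2162) = 1/10547278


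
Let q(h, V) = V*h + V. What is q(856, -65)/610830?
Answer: -11141/122166 ≈ -0.091196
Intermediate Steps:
q(h, V) = V + V*h
q(856, -65)/610830 = -65*(1 + 856)/610830 = -65*857*(1/610830) = -55705*1/610830 = -11141/122166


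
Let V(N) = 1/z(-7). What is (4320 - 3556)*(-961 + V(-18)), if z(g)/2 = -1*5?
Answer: -3671402/5 ≈ -7.3428e+5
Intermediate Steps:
z(g) = -10 (z(g) = 2*(-1*5) = 2*(-5) = -10)
V(N) = -1/10 (V(N) = 1/(-10) = -1/10)
(4320 - 3556)*(-961 + V(-18)) = (4320 - 3556)*(-961 - 1/10) = 764*(-9611/10) = -3671402/5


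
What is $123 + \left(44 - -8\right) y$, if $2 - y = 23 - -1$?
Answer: $-1021$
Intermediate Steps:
$y = -22$ ($y = 2 - \left(23 - -1\right) = 2 - \left(23 + 1\right) = 2 - 24 = -22$)
$123 + \left(44 - -8\right) y = 123 + \left(44 - -8\right) \left(-22\right) = 123 + \left(44 + 8\right) \left(-22\right) = 123 + 52 \left(-22\right) = 123 - 1144 = -1021$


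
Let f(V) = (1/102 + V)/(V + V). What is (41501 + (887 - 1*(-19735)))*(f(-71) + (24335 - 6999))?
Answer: 15599201159395/14484 ≈ 1.0770e+9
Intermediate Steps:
f(V) = (1/102 + V)/(2*V) (f(V) = (1/102 + V)/((2*V)) = (1/102 + V)*(1/(2*V)) = (1/102 + V)/(2*V))
(41501 + (887 - 1*(-19735)))*(f(-71) + (24335 - 6999)) = (41501 + (887 - 1*(-19735)))*((1/204)*(1 + 102*(-71))/(-71) + (24335 - 6999)) = (41501 + (887 + 19735))*((1/204)*(-1/71)*(1 - 7242) + 17336) = (41501 + 20622)*((1/204)*(-1/71)*(-7241) + 17336) = 62123*(7241/14484 + 17336) = 62123*(251101865/14484) = 15599201159395/14484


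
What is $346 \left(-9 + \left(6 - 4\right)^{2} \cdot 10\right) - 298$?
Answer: $10428$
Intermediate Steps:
$346 \left(-9 + \left(6 - 4\right)^{2} \cdot 10\right) - 298 = 346 \left(-9 + 2^{2} \cdot 10\right) - 298 = 346 \left(-9 + 4 \cdot 10\right) - 298 = 346 \left(-9 + 40\right) - 298 = 346 \cdot 31 - 298 = 10726 - 298 = 10428$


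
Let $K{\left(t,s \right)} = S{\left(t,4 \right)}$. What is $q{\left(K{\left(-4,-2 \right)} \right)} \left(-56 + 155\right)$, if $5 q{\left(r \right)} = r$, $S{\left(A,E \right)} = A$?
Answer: $- \frac{396}{5} \approx -79.2$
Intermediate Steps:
$K{\left(t,s \right)} = t$
$q{\left(r \right)} = \frac{r}{5}$
$q{\left(K{\left(-4,-2 \right)} \right)} \left(-56 + 155\right) = \frac{1}{5} \left(-4\right) \left(-56 + 155\right) = \left(- \frac{4}{5}\right) 99 = - \frac{396}{5}$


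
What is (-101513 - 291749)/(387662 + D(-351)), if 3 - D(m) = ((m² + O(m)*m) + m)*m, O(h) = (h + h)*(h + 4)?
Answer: 393262/29967516379 ≈ 1.3123e-5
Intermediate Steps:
O(h) = 2*h*(4 + h) (O(h) = (2*h)*(4 + h) = 2*h*(4 + h))
D(m) = 3 - m*(m + m² + 2*m²*(4 + m)) (D(m) = 3 - ((m² + (2*m*(4 + m))*m) + m)*m = 3 - ((m² + 2*m²*(4 + m)) + m)*m = 3 - (m + m² + 2*m²*(4 + m))*m = 3 - m*(m + m² + 2*m²*(4 + m)))
(-101513 - 291749)/(387662 + D(-351)) = (-101513 - 291749)/(387662 + (3 - 1*(-351)² - 9*(-351)³ - 2*(-351)⁴)) = -393262/(387662 + (3 - 1*123201 - 9*(-43243551) - 2*15178486401)) = -393262/(387662 + (3 - 123201 + 389191959 - 30356972802)) = -393262/(387662 - 29967904041) = -393262/(-29967516379) = -393262*(-1/29967516379) = 393262/29967516379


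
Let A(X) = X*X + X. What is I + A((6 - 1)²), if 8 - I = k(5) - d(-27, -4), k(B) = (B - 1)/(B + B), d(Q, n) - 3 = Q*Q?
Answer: 6948/5 ≈ 1389.6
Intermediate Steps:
d(Q, n) = 3 + Q² (d(Q, n) = 3 + Q*Q = 3 + Q²)
k(B) = (-1 + B)/(2*B) (k(B) = (-1 + B)/((2*B)) = (-1 + B)*(1/(2*B)) = (-1 + B)/(2*B))
A(X) = X + X² (A(X) = X² + X = X + X²)
I = 3698/5 (I = 8 - ((½)*(-1 + 5)/5 - (3 + (-27)²)) = 8 - ((½)*(⅕)*4 - (3 + 729)) = 8 - (⅖ - 1*732) = 8 - (⅖ - 732) = 8 - 1*(-3658/5) = 8 + 3658/5 = 3698/5 ≈ 739.60)
I + A((6 - 1)²) = 3698/5 + (6 - 1)²*(1 + (6 - 1)²) = 3698/5 + 5²*(1 + 5²) = 3698/5 + 25*(1 + 25) = 3698/5 + 25*26 = 3698/5 + 650 = 6948/5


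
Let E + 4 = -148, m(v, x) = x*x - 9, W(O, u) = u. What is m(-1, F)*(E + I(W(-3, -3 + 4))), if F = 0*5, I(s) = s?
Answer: 1359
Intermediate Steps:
F = 0
m(v, x) = -9 + x² (m(v, x) = x² - 9 = -9 + x²)
E = -152 (E = -4 - 148 = -152)
m(-1, F)*(E + I(W(-3, -3 + 4))) = (-9 + 0²)*(-152 + (-3 + 4)) = (-9 + 0)*(-152 + 1) = -9*(-151) = 1359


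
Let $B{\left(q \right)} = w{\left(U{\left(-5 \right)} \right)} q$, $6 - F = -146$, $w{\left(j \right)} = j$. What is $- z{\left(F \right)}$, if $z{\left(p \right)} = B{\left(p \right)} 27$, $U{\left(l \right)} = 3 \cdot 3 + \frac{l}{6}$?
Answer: $-33516$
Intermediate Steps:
$U{\left(l \right)} = 9 + \frac{l}{6}$ ($U{\left(l \right)} = 9 + l \frac{1}{6} = 9 + \frac{l}{6}$)
$F = 152$ ($F = 6 - -146 = 6 + 146 = 152$)
$B{\left(q \right)} = \frac{49 q}{6}$ ($B{\left(q \right)} = \left(9 + \frac{1}{6} \left(-5\right)\right) q = \left(9 - \frac{5}{6}\right) q = \frac{49 q}{6}$)
$z{\left(p \right)} = \frac{441 p}{2}$ ($z{\left(p \right)} = \frac{49 p}{6} \cdot 27 = \frac{441 p}{2}$)
$- z{\left(F \right)} = - \frac{441 \cdot 152}{2} = \left(-1\right) 33516 = -33516$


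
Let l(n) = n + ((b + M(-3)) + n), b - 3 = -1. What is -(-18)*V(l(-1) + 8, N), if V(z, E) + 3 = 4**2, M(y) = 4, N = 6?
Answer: 234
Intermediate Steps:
b = 2 (b = 3 - 1 = 2)
l(n) = 6 + 2*n (l(n) = n + ((2 + 4) + n) = n + (6 + n) = 6 + 2*n)
V(z, E) = 13 (V(z, E) = -3 + 4**2 = -3 + 16 = 13)
-(-18)*V(l(-1) + 8, N) = -(-18)*13 = -1*(-234) = 234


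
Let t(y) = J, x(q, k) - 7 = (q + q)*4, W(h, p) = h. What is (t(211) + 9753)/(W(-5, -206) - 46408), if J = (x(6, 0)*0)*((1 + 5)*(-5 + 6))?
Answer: -3251/15471 ≈ -0.21013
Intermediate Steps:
x(q, k) = 7 + 8*q (x(q, k) = 7 + (q + q)*4 = 7 + (2*q)*4 = 7 + 8*q)
J = 0 (J = ((7 + 8*6)*0)*((1 + 5)*(-5 + 6)) = ((7 + 48)*0)*(6*1) = (55*0)*6 = 0*6 = 0)
t(y) = 0
(t(211) + 9753)/(W(-5, -206) - 46408) = (0 + 9753)/(-5 - 46408) = 9753/(-46413) = 9753*(-1/46413) = -3251/15471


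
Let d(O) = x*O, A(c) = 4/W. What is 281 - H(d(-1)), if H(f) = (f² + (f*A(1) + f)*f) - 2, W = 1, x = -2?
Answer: 259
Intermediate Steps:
A(c) = 4 (A(c) = 4/1 = 4*1 = 4)
d(O) = -2*O
H(f) = -2 + 6*f² (H(f) = (f² + (f*4 + f)*f) - 2 = (f² + (4*f + f)*f) - 2 = (f² + (5*f)*f) - 2 = (f² + 5*f²) - 2 = 6*f² - 2 = -2 + 6*f²)
281 - H(d(-1)) = 281 - (-2 + 6*(-2*(-1))²) = 281 - (-2 + 6*2²) = 281 - (-2 + 6*4) = 281 - (-2 + 24) = 281 - 1*22 = 281 - 22 = 259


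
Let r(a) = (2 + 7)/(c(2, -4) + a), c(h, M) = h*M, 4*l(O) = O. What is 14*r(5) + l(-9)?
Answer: -177/4 ≈ -44.250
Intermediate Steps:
l(O) = O/4
c(h, M) = M*h
r(a) = 9/(-8 + a) (r(a) = (2 + 7)/(-4*2 + a) = 9/(-8 + a))
14*r(5) + l(-9) = 14*(9/(-8 + 5)) + (¼)*(-9) = 14*(9/(-3)) - 9/4 = 14*(9*(-⅓)) - 9/4 = 14*(-3) - 9/4 = -42 - 9/4 = -177/4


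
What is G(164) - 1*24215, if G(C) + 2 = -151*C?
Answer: -48981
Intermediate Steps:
G(C) = -2 - 151*C
G(164) - 1*24215 = (-2 - 151*164) - 1*24215 = (-2 - 24764) - 24215 = -24766 - 24215 = -48981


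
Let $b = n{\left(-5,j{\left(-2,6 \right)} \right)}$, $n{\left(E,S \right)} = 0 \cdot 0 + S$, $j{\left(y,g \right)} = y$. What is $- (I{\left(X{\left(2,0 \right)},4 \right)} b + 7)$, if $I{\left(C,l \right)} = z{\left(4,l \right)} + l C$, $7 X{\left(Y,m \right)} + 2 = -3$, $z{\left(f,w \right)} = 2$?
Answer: $- \frac{61}{7} \approx -8.7143$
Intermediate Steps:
$X{\left(Y,m \right)} = - \frac{5}{7}$ ($X{\left(Y,m \right)} = - \frac{2}{7} + \frac{1}{7} \left(-3\right) = - \frac{2}{7} - \frac{3}{7} = - \frac{5}{7}$)
$n{\left(E,S \right)} = S$ ($n{\left(E,S \right)} = 0 + S = S$)
$I{\left(C,l \right)} = 2 + C l$ ($I{\left(C,l \right)} = 2 + l C = 2 + C l$)
$b = -2$
$- (I{\left(X{\left(2,0 \right)},4 \right)} b + 7) = - (\left(2 - \frac{20}{7}\right) \left(-2\right) + 7) = - (\left(- \frac{6}{7}\right) \left(-2\right) + 7) = - (\frac{12}{7} + 7) = \left(-1\right) \frac{61}{7} = - \frac{61}{7}$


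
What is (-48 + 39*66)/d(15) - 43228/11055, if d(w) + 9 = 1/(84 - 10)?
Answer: -419038288/1470315 ≈ -285.00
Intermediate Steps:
d(w) = -665/74 (d(w) = -9 + 1/(84 - 10) = -9 + 1/74 = -665/74)
(-48 + 39*66)/d(15) - 43228/11055 = (-48 + 39*66)/(-665/74) - 43228/11055 = (-48 + 2574)*(-74/665) - 43228*1/11055 = 2526*(-74/665) - 43228/11055 = -186924/665 - 43228/11055 = -419038288/1470315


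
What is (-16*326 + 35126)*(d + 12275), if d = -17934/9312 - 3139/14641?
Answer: 4170562601034465/11361416 ≈ 3.6708e+8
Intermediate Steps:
d = -48633677/22722832 (d = -17934*1/9312 - 3139*1/14641 = -2989/1552 - 3139/14641 = -48633677/22722832 ≈ -2.1403)
(-16*326 + 35126)*(d + 12275) = (-16*326 + 35126)*(-48633677/22722832 + 12275) = (-5216 + 35126)*(278874129123/22722832) = 29910*(278874129123/22722832) = 4170562601034465/11361416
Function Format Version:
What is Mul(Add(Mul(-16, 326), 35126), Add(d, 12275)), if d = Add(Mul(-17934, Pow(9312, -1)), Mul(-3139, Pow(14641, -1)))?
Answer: Rational(4170562601034465, 11361416) ≈ 3.6708e+8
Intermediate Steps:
d = Rational(-48633677, 22722832) (d = Add(Mul(-17934, Rational(1, 9312)), Mul(-3139, Rational(1, 14641))) = Add(Rational(-2989, 1552), Rational(-3139, 14641)) = Rational(-48633677, 22722832) ≈ -2.1403)
Mul(Add(Mul(-16, 326), 35126), Add(d, 12275)) = Mul(Add(Mul(-16, 326), 35126), Add(Rational(-48633677, 22722832), 12275)) = Mul(Add(-5216, 35126), Rational(278874129123, 22722832)) = Mul(29910, Rational(278874129123, 22722832)) = Rational(4170562601034465, 11361416)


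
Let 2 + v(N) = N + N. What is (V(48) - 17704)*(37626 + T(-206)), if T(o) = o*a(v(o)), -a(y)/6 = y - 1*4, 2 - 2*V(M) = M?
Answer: 8491622994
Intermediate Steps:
v(N) = -2 + 2*N (v(N) = -2 + (N + N) = -2 + 2*N)
V(M) = 1 - M/2
a(y) = 24 - 6*y (a(y) = -6*(y - 1*4) = -6*(y - 4) = -6*(-4 + y) = 24 - 6*y)
T(o) = o*(36 - 12*o) (T(o) = o*(24 - 6*(-2 + 2*o)) = o*(24 + (12 - 12*o)) = o*(36 - 12*o))
(V(48) - 17704)*(37626 + T(-206)) = ((1 - 1/2*48) - 17704)*(37626 + 12*(-206)*(3 - 1*(-206))) = ((1 - 24) - 17704)*(37626 + 12*(-206)*(3 + 206)) = (-23 - 17704)*(37626 + 12*(-206)*209) = -17727*(37626 - 516648) = -17727*(-479022) = 8491622994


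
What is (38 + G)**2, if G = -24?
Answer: 196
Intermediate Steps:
(38 + G)**2 = (38 - 24)**2 = 14**2 = 196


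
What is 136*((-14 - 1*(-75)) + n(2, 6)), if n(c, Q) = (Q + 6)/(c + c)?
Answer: 8704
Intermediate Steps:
n(c, Q) = (6 + Q)/(2*c) (n(c, Q) = (6 + Q)/((2*c)) = (6 + Q)*(1/(2*c)) = (6 + Q)/(2*c))
136*((-14 - 1*(-75)) + n(2, 6)) = 136*((-14 - 1*(-75)) + (½)*(6 + 6)/2) = 136*((-14 + 75) + (½)*(½)*12) = 136*(61 + 3) = 136*64 = 8704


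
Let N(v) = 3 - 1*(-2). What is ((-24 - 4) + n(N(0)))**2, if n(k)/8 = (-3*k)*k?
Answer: 394384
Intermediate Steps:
N(v) = 5 (N(v) = 3 + 2 = 5)
n(k) = -24*k**2 (n(k) = 8*((-3*k)*k) = 8*(-3*k**2) = -24*k**2)
((-24 - 4) + n(N(0)))**2 = ((-24 - 4) - 24*5**2)**2 = (-28 - 24*25)**2 = (-28 - 600)**2 = (-628)**2 = 394384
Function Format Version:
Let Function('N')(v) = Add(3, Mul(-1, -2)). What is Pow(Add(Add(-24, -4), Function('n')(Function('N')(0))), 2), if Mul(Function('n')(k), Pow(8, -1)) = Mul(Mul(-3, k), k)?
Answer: 394384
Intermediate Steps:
Function('N')(v) = 5 (Function('N')(v) = Add(3, 2) = 5)
Function('n')(k) = Mul(-24, Pow(k, 2)) (Function('n')(k) = Mul(8, Mul(Mul(-3, k), k)) = Mul(8, Mul(-3, Pow(k, 2))) = Mul(-24, Pow(k, 2)))
Pow(Add(Add(-24, -4), Function('n')(Function('N')(0))), 2) = Pow(Add(Add(-24, -4), Mul(-24, Pow(5, 2))), 2) = Pow(Add(-28, Mul(-24, 25)), 2) = Pow(Add(-28, -600), 2) = Pow(-628, 2) = 394384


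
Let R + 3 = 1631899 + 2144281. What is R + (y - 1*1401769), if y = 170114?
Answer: 2544522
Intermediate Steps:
R = 3776177 (R = -3 + (1631899 + 2144281) = -3 + 3776180 = 3776177)
R + (y - 1*1401769) = 3776177 + (170114 - 1*1401769) = 3776177 + (170114 - 1401769) = 3776177 - 1231655 = 2544522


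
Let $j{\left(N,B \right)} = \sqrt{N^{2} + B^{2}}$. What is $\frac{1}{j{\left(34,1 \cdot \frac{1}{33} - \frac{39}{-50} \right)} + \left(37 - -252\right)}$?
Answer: $\frac{786802500}{224236924931} - \frac{1650 \sqrt{3148997569}}{224236924931} \approx 0.0030959$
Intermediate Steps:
$j{\left(N,B \right)} = \sqrt{B^{2} + N^{2}}$
$\frac{1}{j{\left(34,1 \cdot \frac{1}{33} - \frac{39}{-50} \right)} + \left(37 - -252\right)} = \frac{1}{\sqrt{\left(1 \cdot \frac{1}{33} - \frac{39}{-50}\right)^{2} + 34^{2}} + \left(37 - -252\right)} = \frac{1}{\sqrt{\left(1 \cdot \frac{1}{33} - - \frac{39}{50}\right)^{2} + 1156} + \left(37 + 252\right)} = \frac{1}{\sqrt{\left(\frac{1}{33} + \frac{39}{50}\right)^{2} + 1156} + 289} = \frac{1}{\sqrt{\left(\frac{1337}{1650}\right)^{2} + 1156} + 289} = \frac{1}{\sqrt{\frac{1787569}{2722500} + 1156} + 289} = \frac{1}{\sqrt{\frac{3148997569}{2722500}} + 289} = \frac{1}{\frac{\sqrt{3148997569}}{1650} + 289} = \frac{1}{289 + \frac{\sqrt{3148997569}}{1650}}$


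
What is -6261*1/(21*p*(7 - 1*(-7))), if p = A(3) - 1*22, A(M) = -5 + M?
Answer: 2087/2352 ≈ 0.88733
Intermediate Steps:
p = -24 (p = (-5 + 3) - 1*22 = -2 - 22 = -24)
-6261*1/(21*p*(7 - 1*(-7))) = -6261*(-1/(504*(7 - 1*(-7)))) = -6261*(-1/(504*(7 + 7))) = -6261/((14*21)*(-24)) = -6261/(294*(-24)) = -6261/(-7056) = -6261*(-1/7056) = 2087/2352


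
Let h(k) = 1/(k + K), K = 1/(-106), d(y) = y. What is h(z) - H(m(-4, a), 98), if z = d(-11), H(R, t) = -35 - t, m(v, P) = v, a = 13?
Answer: 155105/1167 ≈ 132.91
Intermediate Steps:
K = -1/106 ≈ -0.0094340
z = -11
h(k) = 1/(-1/106 + k) (h(k) = 1/(k - 1/106) = 1/(-1/106 + k))
h(z) - H(m(-4, a), 98) = 106/(-1 + 106*(-11)) - (-35 - 1*98) = 106/(-1 - 1166) - (-35 - 98) = 106/(-1167) - 1*(-133) = 106*(-1/1167) + 133 = -106/1167 + 133 = 155105/1167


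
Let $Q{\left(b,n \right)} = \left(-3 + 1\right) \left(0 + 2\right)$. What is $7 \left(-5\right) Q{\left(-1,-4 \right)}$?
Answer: $140$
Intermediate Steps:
$Q{\left(b,n \right)} = -4$ ($Q{\left(b,n \right)} = \left(-2\right) 2 = -4$)
$7 \left(-5\right) Q{\left(-1,-4 \right)} = 7 \left(-5\right) \left(-4\right) = \left(-35\right) \left(-4\right) = 140$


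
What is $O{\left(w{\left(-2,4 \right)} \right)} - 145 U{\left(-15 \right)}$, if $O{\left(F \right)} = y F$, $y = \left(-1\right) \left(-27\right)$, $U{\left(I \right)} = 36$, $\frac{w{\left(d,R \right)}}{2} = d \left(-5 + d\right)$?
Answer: $-4464$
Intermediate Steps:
$w{\left(d,R \right)} = 2 d \left(-5 + d\right)$
$y = 27$
$O{\left(F \right)} = 27 F$
$O{\left(w{\left(-2,4 \right)} \right)} - 145 U{\left(-15 \right)} = 27 \cdot 2 \left(-2\right) \left(-5 - 2\right) - 5220 = 27 \cdot 2 \left(-2\right) \left(-7\right) - 5220 = 27 \cdot 28 - 5220 = 756 - 5220 = -4464$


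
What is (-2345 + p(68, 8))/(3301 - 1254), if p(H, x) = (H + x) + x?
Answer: -2261/2047 ≈ -1.1045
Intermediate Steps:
p(H, x) = H + 2*x
(-2345 + p(68, 8))/(3301 - 1254) = (-2345 + (68 + 2*8))/(3301 - 1254) = (-2345 + (68 + 16))/2047 = (-2345 + 84)*(1/2047) = -2261*1/2047 = -2261/2047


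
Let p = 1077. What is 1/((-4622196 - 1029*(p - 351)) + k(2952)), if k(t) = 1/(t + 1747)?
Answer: -4699/25230105749 ≈ -1.8625e-7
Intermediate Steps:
k(t) = 1/(1747 + t)
1/((-4622196 - 1029*(p - 351)) + k(2952)) = 1/((-4622196 - 1029*(1077 - 351)) + 1/(1747 + 2952)) = 1/((-4622196 - 1029*726) + 1/4699) = 1/((-4622196 - 747054) + 1/4699) = 1/(-5369250 + 1/4699) = 1/(-25230105749/4699) = -4699/25230105749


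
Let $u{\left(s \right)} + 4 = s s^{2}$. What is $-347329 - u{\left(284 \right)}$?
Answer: $-23253629$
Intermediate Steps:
$u{\left(s \right)} = -4 + s^{3}$ ($u{\left(s \right)} = -4 + s s^{2} = -4 + s^{3}$)
$-347329 - u{\left(284 \right)} = -347329 - \left(-4 + 284^{3}\right) = -347329 - \left(-4 + 22906304\right) = -347329 - 22906300 = -23253629$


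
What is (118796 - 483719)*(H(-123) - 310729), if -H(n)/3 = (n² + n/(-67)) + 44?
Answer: 8710341613155/67 ≈ 1.3001e+11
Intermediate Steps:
H(n) = -132 - 3*n² + 3*n/67 (H(n) = -3*((n² + n/(-67)) + 44) = -3*((n² - n/67) + 44) = -3*(44 + n² - n/67) = -132 - 3*n² + 3*n/67)
(118796 - 483719)*(H(-123) - 310729) = (118796 - 483719)*((-132 - 3*(-123)² + (3/67)*(-123)) - 310729) = -364923*((-132 - 3*15129 - 369/67) - 310729) = -364923*((-132 - 45387 - 369/67) - 310729) = -364923*(-3050142/67 - 310729) = -364923*(-23868985/67) = 8710341613155/67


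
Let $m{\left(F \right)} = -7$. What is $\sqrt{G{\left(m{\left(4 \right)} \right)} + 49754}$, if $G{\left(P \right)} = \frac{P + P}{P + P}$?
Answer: $\sqrt{49755} \approx 223.06$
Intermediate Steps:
$G{\left(P \right)} = 1$ ($G{\left(P \right)} = \frac{2 P}{2 P} = 2 P \frac{1}{2 P} = 1$)
$\sqrt{G{\left(m{\left(4 \right)} \right)} + 49754} = \sqrt{1 + 49754} = \sqrt{49755}$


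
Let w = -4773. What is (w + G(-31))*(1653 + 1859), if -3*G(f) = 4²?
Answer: -50344520/3 ≈ -1.6782e+7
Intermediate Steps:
G(f) = -16/3 (G(f) = -⅓*4² = -⅓*16 = -16/3)
(w + G(-31))*(1653 + 1859) = (-4773 - 16/3)*(1653 + 1859) = -14335/3*3512 = -50344520/3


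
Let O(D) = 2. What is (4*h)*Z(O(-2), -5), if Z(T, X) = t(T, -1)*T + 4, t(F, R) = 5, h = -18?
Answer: -1008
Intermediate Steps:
Z(T, X) = 4 + 5*T (Z(T, X) = 5*T + 4 = 4 + 5*T)
(4*h)*Z(O(-2), -5) = (4*(-18))*(4 + 5*2) = -72*(4 + 10) = -72*14 = -1008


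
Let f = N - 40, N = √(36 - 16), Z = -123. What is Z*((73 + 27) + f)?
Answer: -7380 - 246*√5 ≈ -7930.1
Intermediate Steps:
N = 2*√5 (N = √20 = 2*√5 ≈ 4.4721)
f = -40 + 2*√5 (f = 2*√5 - 40 = -40 + 2*√5 ≈ -35.528)
Z*((73 + 27) + f) = -123*((73 + 27) + (-40 + 2*√5)) = -123*(100 + (-40 + 2*√5)) = -123*(60 + 2*√5) = -7380 - 246*√5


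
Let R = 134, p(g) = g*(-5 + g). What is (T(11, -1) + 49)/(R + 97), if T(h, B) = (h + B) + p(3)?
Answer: 53/231 ≈ 0.22944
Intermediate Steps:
T(h, B) = -6 + B + h (T(h, B) = (h + B) + 3*(-5 + 3) = (B + h) + 3*(-2) = (B + h) - 6 = -6 + B + h)
(T(11, -1) + 49)/(R + 97) = ((-6 - 1 + 11) + 49)/(134 + 97) = (4 + 49)/231 = 53*(1/231) = 53/231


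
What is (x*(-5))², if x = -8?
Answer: 1600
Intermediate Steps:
(x*(-5))² = (-8*(-5))² = 40² = 1600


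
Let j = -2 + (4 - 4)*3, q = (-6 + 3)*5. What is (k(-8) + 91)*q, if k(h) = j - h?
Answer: -1455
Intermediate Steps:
q = -15 (q = -3*5 = -15)
j = -2 (j = -2 + 0*3 = -2 + 0 = -2)
k(h) = -2 - h
(k(-8) + 91)*q = ((-2 - 1*(-8)) + 91)*(-15) = ((-2 + 8) + 91)*(-15) = (6 + 91)*(-15) = 97*(-15) = -1455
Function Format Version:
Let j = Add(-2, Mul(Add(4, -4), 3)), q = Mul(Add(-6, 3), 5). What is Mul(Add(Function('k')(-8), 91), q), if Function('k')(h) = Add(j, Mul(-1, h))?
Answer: -1455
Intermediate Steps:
q = -15 (q = Mul(-3, 5) = -15)
j = -2 (j = Add(-2, Mul(0, 3)) = Add(-2, 0) = -2)
Function('k')(h) = Add(-2, Mul(-1, h))
Mul(Add(Function('k')(-8), 91), q) = Mul(Add(Add(-2, Mul(-1, -8)), 91), -15) = Mul(Add(Add(-2, 8), 91), -15) = Mul(Add(6, 91), -15) = Mul(97, -15) = -1455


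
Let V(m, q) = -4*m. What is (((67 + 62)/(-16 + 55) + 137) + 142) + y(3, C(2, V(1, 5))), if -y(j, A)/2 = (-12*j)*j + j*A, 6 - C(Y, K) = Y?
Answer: 6166/13 ≈ 474.31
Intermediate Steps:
C(Y, K) = 6 - Y
y(j, A) = 24*j² - 2*A*j (y(j, A) = -2*((-12*j)*j + j*A) = -2*(-12*j² + A*j) = 24*j² - 2*A*j)
(((67 + 62)/(-16 + 55) + 137) + 142) + y(3, C(2, V(1, 5))) = (((67 + 62)/(-16 + 55) + 137) + 142) + 2*3*(-(6 - 1*2) + 12*3) = ((129/39 + 137) + 142) + 2*3*(-(6 - 2) + 36) = ((129*(1/39) + 137) + 142) + 2*3*(-1*4 + 36) = ((43/13 + 137) + 142) + 2*3*(-4 + 36) = (1824/13 + 142) + 2*3*32 = 3670/13 + 192 = 6166/13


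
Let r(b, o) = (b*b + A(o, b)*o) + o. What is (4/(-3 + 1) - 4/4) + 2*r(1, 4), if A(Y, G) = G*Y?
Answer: 39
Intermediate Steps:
r(b, o) = o + b² + b*o² (r(b, o) = (b*b + (b*o)*o) + o = (b² + b*o²) + o = o + b² + b*o²)
(4/(-3 + 1) - 4/4) + 2*r(1, 4) = (4/(-3 + 1) - 4/4) + 2*(4 + 1² + 1*4²) = (4/(-2) - 4*¼) + 2*(4 + 1 + 1*16) = (4*(-½) - 1) + 2*(4 + 1 + 16) = (-2 - 1) + 2*21 = -3 + 42 = 39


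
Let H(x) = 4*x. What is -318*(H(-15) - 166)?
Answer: 71868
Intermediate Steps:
-318*(H(-15) - 166) = -318*(4*(-15) - 166) = -318*(-60 - 166) = -318*(-226) = 71868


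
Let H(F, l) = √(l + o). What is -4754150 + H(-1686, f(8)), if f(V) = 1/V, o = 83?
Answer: -4754150 + √1330/4 ≈ -4.7541e+6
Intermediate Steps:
H(F, l) = √(83 + l) (H(F, l) = √(l + 83) = √(83 + l))
-4754150 + H(-1686, f(8)) = -4754150 + √(83 + 1/8) = -4754150 + √(83 + ⅛) = -4754150 + √(665/8) = -4754150 + √1330/4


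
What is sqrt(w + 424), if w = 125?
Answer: 3*sqrt(61) ≈ 23.431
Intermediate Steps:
sqrt(w + 424) = sqrt(125 + 424) = sqrt(549) = 3*sqrt(61)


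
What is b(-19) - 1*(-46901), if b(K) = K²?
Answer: 47262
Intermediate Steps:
b(-19) - 1*(-46901) = (-19)² - 1*(-46901) = 361 + 46901 = 47262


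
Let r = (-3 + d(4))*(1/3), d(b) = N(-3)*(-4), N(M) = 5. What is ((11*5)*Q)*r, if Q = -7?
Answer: 8855/3 ≈ 2951.7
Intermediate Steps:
d(b) = -20 (d(b) = 5*(-4) = -20)
r = -23/3 (r = (-3 - 20)*(1/3) = -23/3 ≈ -7.6667)
((11*5)*Q)*r = ((11*5)*(-7))*(-23/3) = (55*(-7))*(-23/3) = -385*(-23/3) = 8855/3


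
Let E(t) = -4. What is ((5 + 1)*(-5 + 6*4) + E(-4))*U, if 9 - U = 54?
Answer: -4950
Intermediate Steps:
U = -45 (U = 9 - 1*54 = 9 - 54 = -45)
((5 + 1)*(-5 + 6*4) + E(-4))*U = ((5 + 1)*(-5 + 6*4) - 4)*(-45) = (6*(-5 + 24) - 4)*(-45) = (6*19 - 4)*(-45) = (114 - 4)*(-45) = 110*(-45) = -4950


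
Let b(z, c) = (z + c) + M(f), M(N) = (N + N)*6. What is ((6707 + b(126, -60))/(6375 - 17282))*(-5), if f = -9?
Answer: 33325/10907 ≈ 3.0554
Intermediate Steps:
M(N) = 12*N (M(N) = (2*N)*6 = 12*N)
b(z, c) = -108 + c + z (b(z, c) = (z + c) + 12*(-9) = (c + z) - 108 = -108 + c + z)
((6707 + b(126, -60))/(6375 - 17282))*(-5) = ((6707 + (-108 - 60 + 126))/(6375 - 17282))*(-5) = ((6707 - 42)/(-10907))*(-5) = (6665*(-1/10907))*(-5) = -6665/10907*(-5) = 33325/10907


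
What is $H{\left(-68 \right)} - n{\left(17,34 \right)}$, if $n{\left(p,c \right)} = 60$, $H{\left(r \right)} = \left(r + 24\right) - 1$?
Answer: $-105$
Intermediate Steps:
$H{\left(r \right)} = 23 + r$ ($H{\left(r \right)} = \left(24 + r\right) - 1 = 23 + r$)
$H{\left(-68 \right)} - n{\left(17,34 \right)} = \left(23 - 68\right) - 60 = -45 - 60 = -105$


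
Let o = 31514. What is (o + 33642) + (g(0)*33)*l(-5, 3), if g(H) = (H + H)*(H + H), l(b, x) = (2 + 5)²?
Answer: 65156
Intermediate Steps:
l(b, x) = 49 (l(b, x) = 7² = 49)
g(H) = 4*H² (g(H) = (2*H)*(2*H) = 4*H²)
(o + 33642) + (g(0)*33)*l(-5, 3) = (31514 + 33642) + ((4*0²)*33)*49 = 65156 + ((4*0)*33)*49 = 65156 + (0*33)*49 = 65156 + 0*49 = 65156 + 0 = 65156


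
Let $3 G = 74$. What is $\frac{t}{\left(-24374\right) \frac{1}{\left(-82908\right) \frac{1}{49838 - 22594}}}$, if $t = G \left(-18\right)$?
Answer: $- \frac{93906}{1693993} \approx -0.055435$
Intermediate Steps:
$G = \frac{74}{3}$ ($G = \frac{1}{3} \cdot 74 = \frac{74}{3} \approx 24.667$)
$t = -444$ ($t = \frac{74}{3} \left(-18\right) = -444$)
$\frac{t}{\left(-24374\right) \frac{1}{\left(-82908\right) \frac{1}{49838 - 22594}}} = - \frac{444}{\left(-24374\right) \frac{1}{\left(-82908\right) \frac{1}{49838 - 22594}}} = - \frac{444}{\left(-24374\right) \frac{1}{\left(-82908\right) \frac{1}{27244}}} = - \frac{444}{\left(-24374\right) \frac{1}{- \frac{423}{139}}} = - \frac{444}{\left(-24374\right) \left(- \frac{139}{423}\right)} = - \frac{444}{\frac{3387986}{423}} = \left(-444\right) \frac{423}{3387986} = - \frac{93906}{1693993}$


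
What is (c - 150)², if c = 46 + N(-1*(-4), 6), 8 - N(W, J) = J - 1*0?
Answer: 10404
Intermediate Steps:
N(W, J) = 8 - J (N(W, J) = 8 - (J - 1*0) = 8 - (J + 0) = 8 - J)
c = 48 (c = 46 + (8 - 1*6) = 46 + (8 - 6) = 46 + 2 = 48)
(c - 150)² = (48 - 150)² = (-102)² = 10404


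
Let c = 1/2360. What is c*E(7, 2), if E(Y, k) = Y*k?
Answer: 7/1180 ≈ 0.0059322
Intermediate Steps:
c = 1/2360 ≈ 0.00042373
c*E(7, 2) = (7*2)/2360 = (1/2360)*14 = 7/1180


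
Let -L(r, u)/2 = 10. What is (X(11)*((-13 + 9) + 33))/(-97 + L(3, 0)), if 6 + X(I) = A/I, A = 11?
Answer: 145/117 ≈ 1.2393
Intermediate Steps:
L(r, u) = -20 (L(r, u) = -2*10 = -20)
X(I) = -6 + 11/I
(X(11)*((-13 + 9) + 33))/(-97 + L(3, 0)) = ((-6 + 11/11)*((-13 + 9) + 33))/(-97 - 20) = ((-6 + 11*(1/11))*(-4 + 33))/(-117) = ((-6 + 1)*29)*(-1/117) = -5*29*(-1/117) = -145*(-1/117) = 145/117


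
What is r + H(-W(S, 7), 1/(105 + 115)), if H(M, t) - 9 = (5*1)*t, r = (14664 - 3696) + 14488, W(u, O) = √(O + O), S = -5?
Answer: 1120461/44 ≈ 25465.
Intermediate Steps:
W(u, O) = √2*√O (W(u, O) = √(2*O) = √2*√O)
r = 25456 (r = 10968 + 14488 = 25456)
H(M, t) = 9 + 5*t (H(M, t) = 9 + (5*1)*t = 9 + 5*t)
r + H(-W(S, 7), 1/(105 + 115)) = 25456 + (9 + 5/(105 + 115)) = 25456 + (9 + 5/220) = 25456 + (9 + 5*(1/220)) = 25456 + (9 + 1/44) = 25456 + 397/44 = 1120461/44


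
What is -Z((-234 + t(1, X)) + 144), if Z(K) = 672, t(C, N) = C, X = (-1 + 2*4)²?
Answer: -672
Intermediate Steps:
X = 49 (X = (-1 + 8)² = 7² = 49)
-Z((-234 + t(1, X)) + 144) = -1*672 = -672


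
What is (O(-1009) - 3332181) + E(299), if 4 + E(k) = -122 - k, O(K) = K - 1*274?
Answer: -3333889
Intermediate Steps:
O(K) = -274 + K (O(K) = K - 274 = -274 + K)
E(k) = -126 - k (E(k) = -4 + (-122 - k) = -126 - k)
(O(-1009) - 3332181) + E(299) = ((-274 - 1009) - 3332181) + (-126 - 1*299) = (-1283 - 3332181) + (-126 - 299) = -3333464 - 425 = -3333889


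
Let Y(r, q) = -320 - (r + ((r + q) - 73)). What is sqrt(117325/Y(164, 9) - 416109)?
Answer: I*sqrt(35496247226)/292 ≈ 645.22*I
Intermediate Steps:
Y(r, q) = -247 - q - 2*r (Y(r, q) = -320 - (r + ((q + r) - 73)) = -320 - (r + (-73 + q + r)) = -320 - (-73 + q + 2*r) = -320 + (73 - q - 2*r) = -247 - q - 2*r)
sqrt(117325/Y(164, 9) - 416109) = sqrt(117325/(-247 - 1*9 - 2*164) - 416109) = sqrt(117325/(-247 - 9 - 328) - 416109) = sqrt(117325/(-584) - 416109) = sqrt(117325*(-1/584) - 416109) = sqrt(-117325/584 - 416109) = sqrt(-243124981/584) = I*sqrt(35496247226)/292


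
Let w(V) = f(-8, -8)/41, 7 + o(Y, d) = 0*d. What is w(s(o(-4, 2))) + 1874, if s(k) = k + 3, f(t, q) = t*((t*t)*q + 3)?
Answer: 80906/41 ≈ 1973.3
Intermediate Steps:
f(t, q) = t*(3 + q*t**2) (f(t, q) = t*(t**2*q + 3) = t*(q*t**2 + 3) = t*(3 + q*t**2))
o(Y, d) = -7 (o(Y, d) = -7 + 0*d = -7 + 0 = -7)
s(k) = 3 + k
w(V) = 4072/41 (w(V) = -8*(3 - 8*(-8)**2)/41 = -8*(3 - 8*64)*(1/41) = -8*(3 - 512)*(1/41) = -8*(-509)*(1/41) = 4072*(1/41) = 4072/41)
w(s(o(-4, 2))) + 1874 = 4072/41 + 1874 = 80906/41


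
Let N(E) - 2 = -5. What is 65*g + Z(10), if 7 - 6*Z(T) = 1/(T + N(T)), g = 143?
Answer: 65073/7 ≈ 9296.1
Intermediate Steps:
N(E) = -3 (N(E) = 2 - 5 = -3)
Z(T) = 7/6 - 1/(6*(-3 + T)) (Z(T) = 7/6 - 1/(6*(T - 3)) = 7/6 - 1/(6*(-3 + T)))
65*g + Z(10) = 65*143 + (-22 + 7*10)/(6*(-3 + 10)) = 9295 + (⅙)*(-22 + 70)/7 = 9295 + (⅙)*(⅐)*48 = 9295 + 8/7 = 65073/7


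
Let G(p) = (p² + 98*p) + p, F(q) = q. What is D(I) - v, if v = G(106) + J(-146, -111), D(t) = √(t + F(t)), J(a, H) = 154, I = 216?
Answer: -21884 + 12*√3 ≈ -21863.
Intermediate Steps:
G(p) = p² + 99*p
D(t) = √2*√t (D(t) = √(t + t) = √(2*t) = √2*√t)
v = 21884 (v = 106*(99 + 106) + 154 = 106*205 + 154 = 21730 + 154 = 21884)
D(I) - v = √2*√216 - 1*21884 = √2*(6*√6) - 21884 = 12*√3 - 21884 = -21884 + 12*√3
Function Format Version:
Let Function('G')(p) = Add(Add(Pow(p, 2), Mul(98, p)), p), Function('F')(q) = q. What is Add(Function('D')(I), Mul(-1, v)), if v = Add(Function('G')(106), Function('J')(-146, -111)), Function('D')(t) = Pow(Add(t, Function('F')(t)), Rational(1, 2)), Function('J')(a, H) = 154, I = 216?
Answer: Add(-21884, Mul(12, Pow(3, Rational(1, 2)))) ≈ -21863.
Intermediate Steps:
Function('G')(p) = Add(Pow(p, 2), Mul(99, p))
Function('D')(t) = Mul(Pow(2, Rational(1, 2)), Pow(t, Rational(1, 2))) (Function('D')(t) = Pow(Add(t, t), Rational(1, 2)) = Pow(Mul(2, t), Rational(1, 2)) = Mul(Pow(2, Rational(1, 2)), Pow(t, Rational(1, 2))))
v = 21884 (v = Add(Mul(106, Add(99, 106)), 154) = Add(Mul(106, 205), 154) = Add(21730, 154) = 21884)
Add(Function('D')(I), Mul(-1, v)) = Add(Mul(Pow(2, Rational(1, 2)), Pow(216, Rational(1, 2))), Mul(-1, 21884)) = Add(Mul(Pow(2, Rational(1, 2)), Mul(6, Pow(6, Rational(1, 2)))), -21884) = Add(Mul(12, Pow(3, Rational(1, 2))), -21884) = Add(-21884, Mul(12, Pow(3, Rational(1, 2))))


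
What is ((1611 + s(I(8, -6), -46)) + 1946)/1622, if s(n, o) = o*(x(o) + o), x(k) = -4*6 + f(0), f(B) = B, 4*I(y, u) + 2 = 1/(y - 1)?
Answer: 6777/1622 ≈ 4.1782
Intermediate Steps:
I(y, u) = -½ + 1/(4*(-1 + y)) (I(y, u) = -½ + 1/(4*(y - 1)) = -½ + 1/(4*(-1 + y)))
x(k) = -24 (x(k) = -4*6 + 0 = -24 + 0 = -24)
s(n, o) = o*(-24 + o)
((1611 + s(I(8, -6), -46)) + 1946)/1622 = ((1611 - 46*(-24 - 46)) + 1946)/1622 = ((1611 - 46*(-70)) + 1946)*(1/1622) = ((1611 + 3220) + 1946)*(1/1622) = (4831 + 1946)*(1/1622) = 6777*(1/1622) = 6777/1622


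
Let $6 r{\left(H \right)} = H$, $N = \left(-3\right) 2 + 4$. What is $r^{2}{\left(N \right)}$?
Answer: $\frac{1}{9} \approx 0.11111$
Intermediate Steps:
$N = -2$ ($N = -6 + 4 = -2$)
$r{\left(H \right)} = \frac{H}{6}$
$r^{2}{\left(N \right)} = \left(\frac{1}{6} \left(-2\right)\right)^{2} = \left(- \frac{1}{3}\right)^{2} = \frac{1}{9}$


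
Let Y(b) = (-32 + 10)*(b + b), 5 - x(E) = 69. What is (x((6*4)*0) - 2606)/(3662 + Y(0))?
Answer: -1335/1831 ≈ -0.72911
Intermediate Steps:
x(E) = -64 (x(E) = 5 - 1*69 = 5 - 69 = -64)
Y(b) = -44*b
(x((6*4)*0) - 2606)/(3662 + Y(0)) = (-64 - 2606)/(3662 - 44*0) = -2670/(3662 + 0) = -2670/3662 = -2670*1/3662 = -1335/1831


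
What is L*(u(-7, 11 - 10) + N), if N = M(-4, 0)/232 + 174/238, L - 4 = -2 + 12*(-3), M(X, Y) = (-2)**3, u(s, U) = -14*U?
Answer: 91820/203 ≈ 452.32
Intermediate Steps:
M(X, Y) = -8
L = -34 (L = 4 + (-2 + 12*(-3)) = 4 + (-2 - 36) = 4 - 38 = -34)
N = 2404/3451 (N = -8/232 + 174/238 = -8*1/232 + 174*(1/238) = -1/29 + 87/119 = 2404/3451 ≈ 0.69661)
L*(u(-7, 11 - 10) + N) = -34*(-14*(11 - 10) + 2404/3451) = -34*(-14*1 + 2404/3451) = -34*(-14 + 2404/3451) = -34*(-45910/3451) = 91820/203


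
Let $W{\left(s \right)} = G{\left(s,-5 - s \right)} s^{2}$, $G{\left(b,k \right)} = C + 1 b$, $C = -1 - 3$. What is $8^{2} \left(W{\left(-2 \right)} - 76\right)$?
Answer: $-6400$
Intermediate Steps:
$C = -4$ ($C = -1 - 3 = -4$)
$G{\left(b,k \right)} = -4 + b$ ($G{\left(b,k \right)} = -4 + 1 b = -4 + b$)
$W{\left(s \right)} = s^{2} \left(-4 + s\right)$ ($W{\left(s \right)} = \left(-4 + s\right) s^{2} = s^{2} \left(-4 + s\right)$)
$8^{2} \left(W{\left(-2 \right)} - 76\right) = 8^{2} \left(\left(-2\right)^{2} \left(-4 - 2\right) - 76\right) = 64 \left(4 \left(-6\right) - 76\right) = 64 \left(-24 - 76\right) = 64 \left(-100\right) = -6400$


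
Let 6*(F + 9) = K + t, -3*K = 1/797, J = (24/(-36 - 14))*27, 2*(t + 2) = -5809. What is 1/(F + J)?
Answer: -717300/363224033 ≈ -0.0019748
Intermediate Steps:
t = -5813/2 (t = -2 + (½)*(-5809) = -2 - 5809/2 = -5813/2 ≈ -2906.5)
J = -324/25 (J = (24/(-50))*27 = (24*(-1/50))*27 = -12/25*27 = -324/25 ≈ -12.960)
K = -1/2391 (K = -⅓/797 = -⅓*1/797 = -1/2391 ≈ -0.00041824)
F = -14157113/28692 (F = -9 + (-1/2391 - 5813/2)/6 = -9 + (⅙)*(-13898885/4782) = -9 - 13898885/28692 = -14157113/28692 ≈ -493.42)
1/(F + J) = 1/(-14157113/28692 - 324/25) = 1/(-363224033/717300) = -717300/363224033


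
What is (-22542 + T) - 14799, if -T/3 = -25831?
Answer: 40152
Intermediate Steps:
T = 77493 (T = -3*(-25831) = 77493)
(-22542 + T) - 14799 = (-22542 + 77493) - 14799 = 54951 - 14799 = 40152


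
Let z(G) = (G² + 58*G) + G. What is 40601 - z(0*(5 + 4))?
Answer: 40601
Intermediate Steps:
z(G) = G² + 59*G
40601 - z(0*(5 + 4)) = 40601 - 0*(5 + 4)*(59 + 0*(5 + 4)) = 40601 - 0*9*(59 + 0*9) = 40601 - 0*(59 + 0) = 40601 - 0*59 = 40601 - 1*0 = 40601 + 0 = 40601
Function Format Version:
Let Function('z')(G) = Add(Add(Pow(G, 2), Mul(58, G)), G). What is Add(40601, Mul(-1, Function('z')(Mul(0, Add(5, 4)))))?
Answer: 40601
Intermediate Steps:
Function('z')(G) = Add(Pow(G, 2), Mul(59, G))
Add(40601, Mul(-1, Function('z')(Mul(0, Add(5, 4))))) = Add(40601, Mul(-1, Mul(Mul(0, Add(5, 4)), Add(59, Mul(0, Add(5, 4)))))) = Add(40601, Mul(-1, Mul(Mul(0, 9), Add(59, Mul(0, 9))))) = Add(40601, Mul(-1, Mul(0, Add(59, 0)))) = Add(40601, Mul(-1, Mul(0, 59))) = Add(40601, Mul(-1, 0)) = Add(40601, 0) = 40601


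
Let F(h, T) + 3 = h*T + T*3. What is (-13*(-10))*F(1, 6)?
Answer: 2730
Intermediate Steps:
F(h, T) = -3 + 3*T + T*h (F(h, T) = -3 + (h*T + T*3) = -3 + (T*h + 3*T) = -3 + (3*T + T*h) = -3 + 3*T + T*h)
(-13*(-10))*F(1, 6) = (-13*(-10))*(-3 + 3*6 + 6*1) = 130*(-3 + 18 + 6) = 130*21 = 2730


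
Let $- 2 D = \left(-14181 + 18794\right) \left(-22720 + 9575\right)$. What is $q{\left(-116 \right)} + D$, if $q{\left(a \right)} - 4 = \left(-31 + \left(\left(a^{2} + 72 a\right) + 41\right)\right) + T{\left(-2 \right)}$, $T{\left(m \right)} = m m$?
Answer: $\frac{60648129}{2} \approx 3.0324 \cdot 10^{7}$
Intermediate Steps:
$T{\left(m \right)} = m^{2}$
$D = \frac{60637885}{2}$ ($D = - \frac{\left(-14181 + 18794\right) \left(-22720 + 9575\right)}{2} = - \frac{4613 \left(-13145\right)}{2} = \left(- \frac{1}{2}\right) \left(-60637885\right) = \frac{60637885}{2} \approx 3.0319 \cdot 10^{7}$)
$q{\left(a \right)} = 18 + a^{2} + 72 a$ ($q{\left(a \right)} = 4 - \left(-10 - 4 - a^{2} - 72 a\right) = 4 - \left(-14 - a^{2} - 72 a\right) = 4 + \left(\left(10 + a^{2} + 72 a\right) + 4\right) = 4 + \left(14 + a^{2} + 72 a\right) = 18 + a^{2} + 72 a$)
$q{\left(-116 \right)} + D = \left(18 + \left(-116\right)^{2} + 72 \left(-116\right)\right) + \frac{60637885}{2} = \left(18 + 13456 - 8352\right) + \frac{60637885}{2} = 5122 + \frac{60637885}{2} = \frac{60648129}{2}$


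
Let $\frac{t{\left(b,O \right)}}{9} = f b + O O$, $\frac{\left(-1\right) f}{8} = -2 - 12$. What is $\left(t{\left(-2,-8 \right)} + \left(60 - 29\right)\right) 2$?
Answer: $-2818$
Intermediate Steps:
$f = 112$ ($f = - 8 \left(-2 - 12\right) = \left(-8\right) \left(-14\right) = 112$)
$t{\left(b,O \right)} = 9 O^{2} + 1008 b$ ($t{\left(b,O \right)} = 9 \left(112 b + O O\right) = 9 \left(112 b + O^{2}\right) = 9 \left(O^{2} + 112 b\right) = 9 O^{2} + 1008 b$)
$\left(t{\left(-2,-8 \right)} + \left(60 - 29\right)\right) 2 = \left(\left(9 \left(-8\right)^{2} + 1008 \left(-2\right)\right) + \left(60 - 29\right)\right) 2 = \left(\left(9 \cdot 64 - 2016\right) + \left(60 - 29\right)\right) 2 = \left(\left(576 - 2016\right) + 31\right) 2 = \left(-1440 + 31\right) 2 = \left(-1409\right) 2 = -2818$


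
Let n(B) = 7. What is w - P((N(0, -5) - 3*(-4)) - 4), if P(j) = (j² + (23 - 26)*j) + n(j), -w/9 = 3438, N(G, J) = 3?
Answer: -31037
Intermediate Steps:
w = -30942 (w = -9*3438 = -30942)
P(j) = 7 + j² - 3*j (P(j) = (j² + (23 - 26)*j) + 7 = (j² - 3*j) + 7 = 7 + j² - 3*j)
w - P((N(0, -5) - 3*(-4)) - 4) = -30942 - (7 + ((3 - 3*(-4)) - 4)² - 3*((3 - 3*(-4)) - 4)) = -30942 - (7 + ((3 + 12) - 4)² - 3*((3 + 12) - 4)) = -30942 - (7 + (15 - 4)² - 3*(15 - 4)) = -30942 - (7 + 11² - 3*11) = -30942 - (7 + 121 - 33) = -30942 - 1*95 = -30942 - 95 = -31037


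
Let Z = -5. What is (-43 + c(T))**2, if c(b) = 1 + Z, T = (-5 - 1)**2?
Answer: 2209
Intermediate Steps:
T = 36 (T = (-6)**2 = 36)
c(b) = -4 (c(b) = 1 - 5 = -4)
(-43 + c(T))**2 = (-43 - 4)**2 = (-47)**2 = 2209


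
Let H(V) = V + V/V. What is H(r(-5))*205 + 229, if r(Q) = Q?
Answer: -591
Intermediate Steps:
H(V) = 1 + V (H(V) = V + 1 = 1 + V)
H(r(-5))*205 + 229 = (1 - 5)*205 + 229 = -4*205 + 229 = -820 + 229 = -591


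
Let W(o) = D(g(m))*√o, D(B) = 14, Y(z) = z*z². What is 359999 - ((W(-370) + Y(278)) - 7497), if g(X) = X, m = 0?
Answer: -21117456 - 14*I*√370 ≈ -2.1117e+7 - 269.3*I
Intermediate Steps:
Y(z) = z³
W(o) = 14*√o
359999 - ((W(-370) + Y(278)) - 7497) = 359999 - ((14*√(-370) + 278³) - 7497) = 359999 - ((14*(I*√370) + 21484952) - 7497) = 359999 - ((14*I*√370 + 21484952) - 7497) = 359999 - ((21484952 + 14*I*√370) - 7497) = 359999 - (21477455 + 14*I*√370) = 359999 + (-21477455 - 14*I*√370) = -21117456 - 14*I*√370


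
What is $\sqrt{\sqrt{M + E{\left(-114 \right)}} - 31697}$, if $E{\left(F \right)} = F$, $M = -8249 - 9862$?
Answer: $\sqrt{-31697 + 135 i} \approx 0.3791 + 178.04 i$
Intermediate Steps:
$M = -18111$ ($M = -8249 - 9862 = -18111$)
$\sqrt{\sqrt{M + E{\left(-114 \right)}} - 31697} = \sqrt{\sqrt{-18111 - 114} - 31697} = \sqrt{\sqrt{-18225} - 31697} = \sqrt{135 i - 31697} = \sqrt{-31697 + 135 i}$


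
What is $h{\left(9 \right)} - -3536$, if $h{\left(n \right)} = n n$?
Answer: $3617$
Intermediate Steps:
$h{\left(n \right)} = n^{2}$
$h{\left(9 \right)} - -3536 = 9^{2} - -3536 = 81 + 3536 = 3617$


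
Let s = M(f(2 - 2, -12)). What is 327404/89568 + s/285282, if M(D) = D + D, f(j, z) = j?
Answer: 81851/22392 ≈ 3.6554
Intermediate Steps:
M(D) = 2*D
s = 0 (s = 2*(2 - 2) = 2*0 = 0)
327404/89568 + s/285282 = 327404/89568 + 0/285282 = 327404*(1/89568) + 0*(1/285282) = 81851/22392 + 0 = 81851/22392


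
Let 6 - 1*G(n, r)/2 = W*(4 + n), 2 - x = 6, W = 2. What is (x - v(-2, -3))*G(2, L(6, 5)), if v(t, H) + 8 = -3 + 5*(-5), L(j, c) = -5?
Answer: -384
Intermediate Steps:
x = -4 (x = 2 - 1*6 = 2 - 6 = -4)
v(t, H) = -36 (v(t, H) = -8 + (-3 + 5*(-5)) = -8 + (-3 - 25) = -8 - 28 = -36)
G(n, r) = -4 - 4*n (G(n, r) = 12 - 4*(4 + n) = 12 - 2*(8 + 2*n) = 12 + (-16 - 4*n) = -4 - 4*n)
(x - v(-2, -3))*G(2, L(6, 5)) = (-4 - 1*(-36))*(-4 - 4*2) = (-4 + 36)*(-4 - 8) = 32*(-12) = -384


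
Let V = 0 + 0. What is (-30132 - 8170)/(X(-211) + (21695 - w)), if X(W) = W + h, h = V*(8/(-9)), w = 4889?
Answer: -38302/16595 ≈ -2.3080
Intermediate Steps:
V = 0
h = 0 (h = 0*(8/(-9)) = 0*(8*(-1/9)) = 0*(-8/9) = 0)
X(W) = W (X(W) = W + 0 = W)
(-30132 - 8170)/(X(-211) + (21695 - w)) = (-30132 - 8170)/(-211 + (21695 - 1*4889)) = -38302/(-211 + (21695 - 4889)) = -38302/(-211 + 16806) = -38302/16595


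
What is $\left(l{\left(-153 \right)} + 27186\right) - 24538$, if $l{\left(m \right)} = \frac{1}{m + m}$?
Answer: $\frac{810287}{306} \approx 2648.0$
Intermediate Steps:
$l{\left(m \right)} = \frac{1}{2 m}$
$\left(l{\left(-153 \right)} + 27186\right) - 24538 = \left(\frac{1}{2 \left(-153\right)} + 27186\right) - 24538 = \left(\frac{1}{2} \left(- \frac{1}{153}\right) + 27186\right) - 24538 = \left(- \frac{1}{306} + 27186\right) - 24538 = \frac{8318915}{306} - 24538 = \frac{810287}{306}$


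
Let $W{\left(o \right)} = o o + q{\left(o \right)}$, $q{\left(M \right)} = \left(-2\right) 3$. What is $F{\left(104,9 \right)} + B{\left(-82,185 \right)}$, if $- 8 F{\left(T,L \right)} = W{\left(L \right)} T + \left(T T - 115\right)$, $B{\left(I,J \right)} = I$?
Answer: $- \frac{19157}{8} \approx -2394.6$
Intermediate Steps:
$q{\left(M \right)} = -6$
$W{\left(o \right)} = -6 + o^{2}$ ($W{\left(o \right)} = o o - 6 = o^{2} - 6 = -6 + o^{2}$)
$F{\left(T,L \right)} = \frac{115}{8} - \frac{T^{2}}{8} - \frac{T \left(-6 + L^{2}\right)}{8}$ ($F{\left(T,L \right)} = - \frac{\left(-6 + L^{2}\right) T + \left(T T - 115\right)}{8} = - \frac{T \left(-6 + L^{2}\right) + \left(T^{2} - 115\right)}{8} = - \frac{T \left(-6 + L^{2}\right) + \left(-115 + T^{2}\right)}{8} = - \frac{-115 + T^{2} + T \left(-6 + L^{2}\right)}{8} = \frac{115}{8} - \frac{T^{2}}{8} - \frac{T \left(-6 + L^{2}\right)}{8}$)
$F{\left(104,9 \right)} + B{\left(-82,185 \right)} = \left(\frac{115}{8} - \frac{104^{2}}{8} - 13 \left(-6 + 9^{2}\right)\right) - 82 = \left(\frac{115}{8} - 1352 - 13 \left(-6 + 81\right)\right) - 82 = \left(\frac{115}{8} - 1352 - 13 \cdot 75\right) - 82 = \left(\frac{115}{8} - 1352 - 975\right) - 82 = - \frac{18501}{8} - 82 = - \frac{19157}{8}$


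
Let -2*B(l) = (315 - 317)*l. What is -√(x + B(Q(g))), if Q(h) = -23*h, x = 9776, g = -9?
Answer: -√9983 ≈ -99.915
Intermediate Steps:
B(l) = l (B(l) = -(315 - 317)*l/2 = -(-1)*l = l)
-√(x + B(Q(g))) = -√(9776 - 23*(-9)) = -√(9776 + 207) = -√9983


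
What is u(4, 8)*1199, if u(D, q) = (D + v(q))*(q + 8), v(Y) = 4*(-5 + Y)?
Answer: 306944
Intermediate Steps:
v(Y) = -20 + 4*Y
u(D, q) = (8 + q)*(-20 + D + 4*q) (u(D, q) = (D + (-20 + 4*q))*(q + 8) = (-20 + D + 4*q)*(8 + q) = (8 + q)*(-20 + D + 4*q))
u(4, 8)*1199 = (-160 + 4*8**2 + 8*4 + 12*8 + 4*8)*1199 = (-160 + 4*64 + 32 + 96 + 32)*1199 = (-160 + 256 + 32 + 96 + 32)*1199 = 256*1199 = 306944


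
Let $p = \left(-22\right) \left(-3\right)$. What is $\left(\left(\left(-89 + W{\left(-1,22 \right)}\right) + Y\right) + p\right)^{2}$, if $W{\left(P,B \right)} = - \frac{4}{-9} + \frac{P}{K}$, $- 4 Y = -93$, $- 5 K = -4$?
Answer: $\frac{25}{81} \approx 0.30864$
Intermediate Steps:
$K = \frac{4}{5}$ ($K = \left(- \frac{1}{5}\right) \left(-4\right) = \frac{4}{5} \approx 0.8$)
$Y = \frac{93}{4}$ ($Y = \left(- \frac{1}{4}\right) \left(-93\right) = \frac{93}{4} \approx 23.25$)
$W{\left(P,B \right)} = \frac{4}{9} + \frac{5 P}{4}$ ($W{\left(P,B \right)} = - \frac{4}{-9} + \frac{P}{\frac{4}{5}} = \left(-4\right) \left(- \frac{1}{9}\right) + P \frac{5}{4} = \frac{4}{9} + \frac{5 P}{4}$)
$p = 66$
$\left(\left(\left(-89 + W{\left(-1,22 \right)}\right) + Y\right) + p\right)^{2} = \left(\left(\left(-89 + \left(\frac{4}{9} + \frac{5}{4} \left(-1\right)\right)\right) + \frac{93}{4}\right) + 66\right)^{2} = \left(\left(\left(-89 + \left(\frac{4}{9} - \frac{5}{4}\right)\right) + \frac{93}{4}\right) + 66\right)^{2} = \left(\left(\left(-89 - \frac{29}{36}\right) + \frac{93}{4}\right) + 66\right)^{2} = \left(\left(- \frac{3233}{36} + \frac{93}{4}\right) + 66\right)^{2} = \left(- \frac{599}{9} + 66\right)^{2} = \left(- \frac{5}{9}\right)^{2} = \frac{25}{81}$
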